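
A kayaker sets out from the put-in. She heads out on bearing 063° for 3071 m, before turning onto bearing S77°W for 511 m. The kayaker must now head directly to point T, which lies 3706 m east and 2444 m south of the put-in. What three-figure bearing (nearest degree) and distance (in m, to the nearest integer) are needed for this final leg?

158°, 4002 m

Leg 1 (063°, 3071 m): east 3071 sin 63° = 2736.28, north 3071 cos 63° = 1394.20
Leg 2 (S77°W, 511 m): east 511 sin 257° = -497.90, north 511 cos 257° = -114.95
Current position: (2238.38, 1279.25). Target: (3706, -2444). Remaining: Δeast = 1467.62, Δnorth = -3723.25.
Bearing = atan2(1467.62, -3723.25) mod 360° = 158.49°; distance = √((1467.62)² + (-3723.25)²) = 4002.067 m.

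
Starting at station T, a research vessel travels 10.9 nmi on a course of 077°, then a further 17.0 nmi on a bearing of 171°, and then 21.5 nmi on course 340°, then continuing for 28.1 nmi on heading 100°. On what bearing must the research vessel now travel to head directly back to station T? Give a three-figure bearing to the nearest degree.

Leg 1 (077°, 10.9 nmi): east 10.9 sin 77° = 10.62, north 10.9 cos 77° = 2.45
Leg 2 (171°, 17.0 nmi): east 17.0 sin 171° = 2.66, north 17.0 cos 171° = -16.79
Leg 3 (340°, 21.5 nmi): east 21.5 sin 340° = -7.35, north 21.5 cos 340° = 20.20
Leg 4 (100°, 28.1 nmi): east 28.1 sin 100° = 27.67, north 28.1 cos 100° = -4.88
Net displacement: 33.60 east, 0.99 north. Direction back to start is (-33.60, -0.99): bearing = atan2(-33.60, -0.99) mod 360° = 268.32° ≈ 268°.

268°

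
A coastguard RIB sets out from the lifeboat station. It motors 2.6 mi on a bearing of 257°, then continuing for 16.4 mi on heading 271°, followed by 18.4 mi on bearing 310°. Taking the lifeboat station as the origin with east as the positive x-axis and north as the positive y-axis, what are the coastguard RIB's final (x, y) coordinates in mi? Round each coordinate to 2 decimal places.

Leg 1 (257°, 2.6 mi): east 2.6 sin 257° = -2.53, north 2.6 cos 257° = -0.58
Leg 2 (271°, 16.4 mi): east 16.4 sin 271° = -16.40, north 16.4 cos 271° = 0.29
Leg 3 (310°, 18.4 mi): east 18.4 sin 310° = -14.10, north 18.4 cos 310° = 11.83
Summing: -33.03 mi east, 11.53 mi north → (-33.03, 11.53).

(-33.03, 11.53)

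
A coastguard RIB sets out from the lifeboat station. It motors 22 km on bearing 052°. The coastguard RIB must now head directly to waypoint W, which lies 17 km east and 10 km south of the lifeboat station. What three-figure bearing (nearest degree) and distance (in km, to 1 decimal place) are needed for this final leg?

181°, 23.5 km

Leg 1 (052°, 22 km): east 22 sin 52° = 17.34, north 22 cos 52° = 13.54
Current position: (17.34, 13.54). Target: (17, -10). Remaining: Δeast = -0.34, Δnorth = -23.54.
Bearing = atan2(-0.34, -23.54) mod 360° = 180.82°; distance = √((-0.34)² + (-23.54)²) = 23.547 km.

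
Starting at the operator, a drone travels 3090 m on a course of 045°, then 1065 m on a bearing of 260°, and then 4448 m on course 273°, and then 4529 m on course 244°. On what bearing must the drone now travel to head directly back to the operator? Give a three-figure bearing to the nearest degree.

Leg 1 (045°, 3090 m): east 3090 sin 45° = 2184.96, north 3090 cos 45° = 2184.96
Leg 2 (260°, 1065 m): east 1065 sin 260° = -1048.82, north 1065 cos 260° = -184.94
Leg 3 (273°, 4448 m): east 4448 sin 273° = -4441.90, north 4448 cos 273° = 232.79
Leg 4 (244°, 4529 m): east 4529 sin 244° = -4070.64, north 4529 cos 244° = -1985.38
Net displacement: -7376.40 east, 247.43 north. Direction back to start is (7376.40, -247.43): bearing = atan2(7376.40, -247.43) mod 360° = 91.92° ≈ 092°.

092°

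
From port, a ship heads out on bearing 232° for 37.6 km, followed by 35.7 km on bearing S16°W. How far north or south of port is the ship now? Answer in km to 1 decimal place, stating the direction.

Leg 1 (232°, 37.6 km): east 37.6 sin 232° = -29.63, north 37.6 cos 232° = -23.15
Leg 2 (S16°W, 35.7 km): east 35.7 sin 196° = -9.84, north 35.7 cos 196° = -34.32
Net north component: -57.47 km.

57.5 km south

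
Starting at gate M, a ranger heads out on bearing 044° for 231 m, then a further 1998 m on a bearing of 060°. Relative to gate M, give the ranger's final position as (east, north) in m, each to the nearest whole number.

Leg 1 (044°, 231 m): east 231 sin 44° = 160.47, north 231 cos 44° = 166.17
Leg 2 (060°, 1998 m): east 1998 sin 60° = 1730.32, north 1998 cos 60° = 999.00
Summing: 1890.78 m east, 1165.17 m north → (1891, 1165).

(1891, 1165)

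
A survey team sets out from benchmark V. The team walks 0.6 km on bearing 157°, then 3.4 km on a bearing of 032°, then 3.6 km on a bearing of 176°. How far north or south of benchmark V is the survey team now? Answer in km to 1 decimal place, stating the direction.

1.3 km south

Leg 1 (157°, 0.6 km): east 0.6 sin 157° = 0.23, north 0.6 cos 157° = -0.55
Leg 2 (032°, 3.4 km): east 3.4 sin 32° = 1.80, north 3.4 cos 32° = 2.88
Leg 3 (176°, 3.6 km): east 3.6 sin 176° = 0.25, north 3.6 cos 176° = -3.59
Net north component: -1.26 km.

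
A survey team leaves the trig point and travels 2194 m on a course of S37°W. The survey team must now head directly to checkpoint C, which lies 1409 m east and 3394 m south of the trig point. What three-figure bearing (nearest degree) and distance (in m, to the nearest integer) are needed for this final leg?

Leg 1 (S37°W, 2194 m): east 2194 sin 217° = -1320.38, north 2194 cos 217° = -1752.21
Current position: (-1320.38, -1752.21). Target: (1409, -3394). Remaining: Δeast = 2729.38, Δnorth = -1641.79.
Bearing = atan2(2729.38, -1641.79) mod 360° = 121.03°; distance = √((2729.38)² + (-1641.79)²) = 3185.124 m.

121°, 3185 m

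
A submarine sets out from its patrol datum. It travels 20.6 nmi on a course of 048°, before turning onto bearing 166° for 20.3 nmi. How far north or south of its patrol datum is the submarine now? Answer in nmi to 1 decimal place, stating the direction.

5.9 nmi south

Leg 1 (048°, 20.6 nmi): east 20.6 sin 48° = 15.31, north 20.6 cos 48° = 13.78
Leg 2 (166°, 20.3 nmi): east 20.3 sin 166° = 4.91, north 20.3 cos 166° = -19.70
Net north component: -5.91 nmi.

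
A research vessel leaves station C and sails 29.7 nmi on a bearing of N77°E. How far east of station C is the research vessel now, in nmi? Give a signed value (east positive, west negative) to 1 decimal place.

Leg 1 (N77°E, 29.7 nmi): east 29.7 sin 77° = 28.94, north 29.7 cos 77° = 6.68
Net east component: 28.94 nmi.

28.9 nmi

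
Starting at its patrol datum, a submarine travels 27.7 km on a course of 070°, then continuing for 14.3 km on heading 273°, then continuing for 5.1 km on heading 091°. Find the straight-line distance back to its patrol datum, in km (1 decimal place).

19.7 km

Leg 1 (070°, 27.7 km): east 27.7 sin 70° = 26.03, north 27.7 cos 70° = 9.47
Leg 2 (273°, 14.3 km): east 14.3 sin 273° = -14.28, north 14.3 cos 273° = 0.75
Leg 3 (091°, 5.1 km): east 5.1 sin 91° = 5.10, north 5.1 cos 91° = -0.09
Net: 16.85 east, 10.13 north. Distance = √((16.85)² + (10.13)²) = 19.661 km.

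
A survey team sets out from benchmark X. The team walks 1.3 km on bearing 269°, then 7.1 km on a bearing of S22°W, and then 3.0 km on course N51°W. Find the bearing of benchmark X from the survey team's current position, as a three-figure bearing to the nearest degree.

Leg 1 (269°, 1.3 km): east 1.3 sin 269° = -1.30, north 1.3 cos 269° = -0.02
Leg 2 (S22°W, 7.1 km): east 7.1 sin 202° = -2.66, north 7.1 cos 202° = -6.58
Leg 3 (N51°W, 3.0 km): east 3.0 sin 309° = -2.33, north 3.0 cos 309° = 1.89
Net displacement: -6.29 east, -4.72 north. Direction back to start is (6.29, 4.72): bearing = atan2(6.29, 4.72) mod 360° = 53.13° ≈ 053°.

053°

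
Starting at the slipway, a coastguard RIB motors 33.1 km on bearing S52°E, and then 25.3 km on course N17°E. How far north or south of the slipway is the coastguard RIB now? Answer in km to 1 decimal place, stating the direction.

3.8 km north

Leg 1 (S52°E, 33.1 km): east 33.1 sin 128° = 26.08, north 33.1 cos 128° = -20.38
Leg 2 (N17°E, 25.3 km): east 25.3 sin 17° = 7.40, north 25.3 cos 17° = 24.19
Net north component: 3.82 km.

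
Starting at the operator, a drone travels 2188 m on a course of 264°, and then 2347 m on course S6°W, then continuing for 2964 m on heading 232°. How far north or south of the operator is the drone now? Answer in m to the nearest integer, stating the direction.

Leg 1 (264°, 2188 m): east 2188 sin 264° = -2176.01, north 2188 cos 264° = -228.71
Leg 2 (S6°W, 2347 m): east 2347 sin 186° = -245.33, north 2347 cos 186° = -2334.14
Leg 3 (232°, 2964 m): east 2964 sin 232° = -2335.66, north 2964 cos 232° = -1824.82
Net north component: -4387.67 m.

4388 m south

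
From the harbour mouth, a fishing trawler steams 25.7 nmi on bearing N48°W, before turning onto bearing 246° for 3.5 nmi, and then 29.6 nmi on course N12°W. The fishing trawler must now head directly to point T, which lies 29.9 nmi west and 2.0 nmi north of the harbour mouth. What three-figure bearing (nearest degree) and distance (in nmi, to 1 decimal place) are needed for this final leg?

182°, 42.8 nmi

Leg 1 (N48°W, 25.7 nmi): east 25.7 sin 312° = -19.10, north 25.7 cos 312° = 17.20
Leg 2 (246°, 3.5 nmi): east 3.5 sin 246° = -3.20, north 3.5 cos 246° = -1.42
Leg 3 (N12°W, 29.6 nmi): east 29.6 sin 348° = -6.15, north 29.6 cos 348° = 28.95
Current position: (-28.45, 44.73). Target: (-29.9, 2.0). Remaining: Δeast = -1.45, Δnorth = -42.73.
Bearing = atan2(-1.45, -42.73) mod 360° = 181.94°; distance = √((-1.45)² + (-42.73)²) = 42.751 nmi.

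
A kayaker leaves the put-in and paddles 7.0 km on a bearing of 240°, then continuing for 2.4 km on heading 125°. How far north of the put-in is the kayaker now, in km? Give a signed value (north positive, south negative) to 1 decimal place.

-4.9 km

Leg 1 (240°, 7.0 km): east 7.0 sin 240° = -6.06, north 7.0 cos 240° = -3.50
Leg 2 (125°, 2.4 km): east 2.4 sin 125° = 1.97, north 2.4 cos 125° = -1.38
Net north component: -4.88 km.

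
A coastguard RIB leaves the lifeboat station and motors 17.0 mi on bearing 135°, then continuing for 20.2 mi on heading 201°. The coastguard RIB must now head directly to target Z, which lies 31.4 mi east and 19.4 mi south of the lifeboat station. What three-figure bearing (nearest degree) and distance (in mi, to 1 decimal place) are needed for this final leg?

Leg 1 (135°, 17.0 mi): east 17.0 sin 135° = 12.02, north 17.0 cos 135° = -12.02
Leg 2 (201°, 20.2 mi): east 20.2 sin 201° = -7.24, north 20.2 cos 201° = -18.86
Current position: (4.78, -30.88). Target: (31.4, -19.4). Remaining: Δeast = 26.62, Δnorth = 11.48.
Bearing = atan2(26.62, 11.48) mod 360° = 66.67°; distance = √((26.62)² + (11.48)²) = 28.988 mi.

067°, 29.0 mi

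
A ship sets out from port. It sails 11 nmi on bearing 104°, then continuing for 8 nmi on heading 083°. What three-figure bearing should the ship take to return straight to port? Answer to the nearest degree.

Leg 1 (104°, 11 nmi): east 11 sin 104° = 10.67, north 11 cos 104° = -2.66
Leg 2 (083°, 8 nmi): east 8 sin 83° = 7.94, north 8 cos 83° = 0.97
Net displacement: 18.61 east, -1.69 north. Direction back to start is (-18.61, 1.69): bearing = atan2(-18.61, 1.69) mod 360° = 275.18° ≈ 275°.

275°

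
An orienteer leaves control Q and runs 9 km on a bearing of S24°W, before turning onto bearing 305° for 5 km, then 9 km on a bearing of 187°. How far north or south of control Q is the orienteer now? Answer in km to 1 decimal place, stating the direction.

Leg 1 (S24°W, 9 km): east 9 sin 204° = -3.66, north 9 cos 204° = -8.22
Leg 2 (305°, 5 km): east 5 sin 305° = -4.10, north 5 cos 305° = 2.87
Leg 3 (187°, 9 km): east 9 sin 187° = -1.10, north 9 cos 187° = -8.93
Net north component: -14.29 km.

14.3 km south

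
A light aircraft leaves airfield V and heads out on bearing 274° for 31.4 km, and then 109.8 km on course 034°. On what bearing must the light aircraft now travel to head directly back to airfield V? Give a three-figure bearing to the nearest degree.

Leg 1 (274°, 31.4 km): east 31.4 sin 274° = -31.32, north 31.4 cos 274° = 2.19
Leg 2 (034°, 109.8 km): east 109.8 sin 34° = 61.40, north 109.8 cos 34° = 91.03
Net displacement: 30.08 east, 93.22 north. Direction back to start is (-30.08, -93.22): bearing = atan2(-30.08, -93.22) mod 360° = 197.88° ≈ 198°.

198°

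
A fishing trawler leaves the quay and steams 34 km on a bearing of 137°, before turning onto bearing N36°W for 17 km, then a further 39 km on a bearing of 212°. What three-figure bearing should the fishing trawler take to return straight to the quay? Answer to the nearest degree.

010°

Leg 1 (137°, 34 km): east 34 sin 137° = 23.19, north 34 cos 137° = -24.87
Leg 2 (N36°W, 17 km): east 17 sin 324° = -9.99, north 17 cos 324° = 13.75
Leg 3 (212°, 39 km): east 39 sin 212° = -20.67, north 39 cos 212° = -33.07
Net displacement: -7.47 east, -44.19 north. Direction back to start is (7.47, 44.19): bearing = atan2(7.47, 44.19) mod 360° = 9.60° ≈ 010°.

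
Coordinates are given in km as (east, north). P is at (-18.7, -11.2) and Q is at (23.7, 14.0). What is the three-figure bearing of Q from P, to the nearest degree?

Δeast = 23.7 − -18.7 = 42.40; Δnorth = 14.0 − -11.2 = 25.20.
Bearing = atan2(Δeast, Δnorth) mod 360° = 59.28° ≈ 059°.

059°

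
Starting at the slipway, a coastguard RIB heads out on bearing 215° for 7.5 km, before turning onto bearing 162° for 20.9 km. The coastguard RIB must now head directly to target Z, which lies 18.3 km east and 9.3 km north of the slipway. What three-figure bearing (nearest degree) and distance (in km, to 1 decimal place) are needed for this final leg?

Leg 1 (215°, 7.5 km): east 7.5 sin 215° = -4.30, north 7.5 cos 215° = -6.14
Leg 2 (162°, 20.9 km): east 20.9 sin 162° = 6.46, north 20.9 cos 162° = -19.88
Current position: (2.16, -26.02). Target: (18.3, 9.3). Remaining: Δeast = 16.14, Δnorth = 35.32.
Bearing = atan2(16.14, 35.32) mod 360° = 24.56°; distance = √((16.14)² + (35.32)²) = 38.835 km.

025°, 38.8 km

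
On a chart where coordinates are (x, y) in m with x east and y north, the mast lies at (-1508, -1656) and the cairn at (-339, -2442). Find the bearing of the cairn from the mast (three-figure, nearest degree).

Δeast = -339 − -1508 = 1169.00; Δnorth = -2442 − -1656 = -786.00.
Bearing = atan2(Δeast, Δnorth) mod 360° = 123.92° ≈ 124°.

124°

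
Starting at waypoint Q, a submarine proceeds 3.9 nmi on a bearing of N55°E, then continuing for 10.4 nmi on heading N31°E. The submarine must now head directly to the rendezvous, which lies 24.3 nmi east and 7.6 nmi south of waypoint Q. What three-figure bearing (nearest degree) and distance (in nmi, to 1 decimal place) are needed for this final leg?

Leg 1 (N55°E, 3.9 nmi): east 3.9 sin 55° = 3.19, north 3.9 cos 55° = 2.24
Leg 2 (N31°E, 10.4 nmi): east 10.4 sin 31° = 5.36, north 10.4 cos 31° = 8.91
Current position: (8.55, 11.15). Target: (24.3, -7.6). Remaining: Δeast = 15.75, Δnorth = -18.75.
Bearing = atan2(15.75, -18.75) mod 360° = 139.97°; distance = √((15.75)² + (-18.75)²) = 24.488 nmi.

140°, 24.5 nmi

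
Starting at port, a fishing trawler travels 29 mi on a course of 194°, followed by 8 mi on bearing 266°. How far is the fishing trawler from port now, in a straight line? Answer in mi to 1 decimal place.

Leg 1 (194°, 29 mi): east 29 sin 194° = -7.02, north 29 cos 194° = -28.14
Leg 2 (266°, 8 mi): east 8 sin 266° = -7.98, north 8 cos 266° = -0.56
Net: -15.00 east, -28.70 north. Distance = √((-15.00)² + (-28.70)²) = 32.379 mi.

32.4 mi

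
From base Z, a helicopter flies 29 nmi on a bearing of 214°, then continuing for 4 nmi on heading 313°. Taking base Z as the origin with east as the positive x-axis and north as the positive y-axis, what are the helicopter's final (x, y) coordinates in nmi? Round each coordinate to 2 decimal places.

(-19.14, -21.31)

Leg 1 (214°, 29 nmi): east 29 sin 214° = -16.22, north 29 cos 214° = -24.04
Leg 2 (313°, 4 nmi): east 4 sin 313° = -2.93, north 4 cos 313° = 2.73
Summing: -19.14 nmi east, -21.31 nmi north → (-19.14, -21.31).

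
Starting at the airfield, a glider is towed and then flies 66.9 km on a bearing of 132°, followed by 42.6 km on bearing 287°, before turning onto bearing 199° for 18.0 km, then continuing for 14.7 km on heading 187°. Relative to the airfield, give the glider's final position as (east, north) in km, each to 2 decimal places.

(1.33, -63.92)

Leg 1 (132°, 66.9 km): east 66.9 sin 132° = 49.72, north 66.9 cos 132° = -44.76
Leg 2 (287°, 42.6 km): east 42.6 sin 287° = -40.74, north 42.6 cos 287° = 12.46
Leg 3 (199°, 18.0 km): east 18.0 sin 199° = -5.86, north 18.0 cos 199° = -17.02
Leg 4 (187°, 14.7 km): east 14.7 sin 187° = -1.79, north 14.7 cos 187° = -14.59
Summing: 1.33 km east, -63.92 km north → (1.33, -63.92).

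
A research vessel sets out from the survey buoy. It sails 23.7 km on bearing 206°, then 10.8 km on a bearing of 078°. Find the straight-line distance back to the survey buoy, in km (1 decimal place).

19.1 km

Leg 1 (206°, 23.7 km): east 23.7 sin 206° = -10.39, north 23.7 cos 206° = -21.30
Leg 2 (078°, 10.8 km): east 10.8 sin 78° = 10.56, north 10.8 cos 78° = 2.25
Net: 0.17 east, -19.06 north. Distance = √((0.17)² + (-19.06)²) = 19.057 km.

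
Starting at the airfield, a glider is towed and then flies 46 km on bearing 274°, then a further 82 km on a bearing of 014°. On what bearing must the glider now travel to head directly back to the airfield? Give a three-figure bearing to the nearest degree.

163°

Leg 1 (274°, 46 km): east 46 sin 274° = -45.89, north 46 cos 274° = 3.21
Leg 2 (014°, 82 km): east 82 sin 14° = 19.84, north 82 cos 14° = 79.56
Net displacement: -26.05 east, 82.77 north. Direction back to start is (26.05, -82.77): bearing = atan2(26.05, -82.77) mod 360° = 162.53° ≈ 163°.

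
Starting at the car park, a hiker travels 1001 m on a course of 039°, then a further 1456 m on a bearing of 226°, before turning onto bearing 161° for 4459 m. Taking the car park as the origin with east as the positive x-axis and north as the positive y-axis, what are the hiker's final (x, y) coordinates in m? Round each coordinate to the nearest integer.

(1034, -4450)

Leg 1 (039°, 1001 m): east 1001 sin 39° = 629.95, north 1001 cos 39° = 777.92
Leg 2 (226°, 1456 m): east 1456 sin 226° = -1047.36, north 1456 cos 226° = -1011.42
Leg 3 (161°, 4459 m): east 4459 sin 161° = 1451.71, north 4459 cos 161° = -4216.07
Summing: 1034.30 m east, -4449.57 m north → (1034, -4450).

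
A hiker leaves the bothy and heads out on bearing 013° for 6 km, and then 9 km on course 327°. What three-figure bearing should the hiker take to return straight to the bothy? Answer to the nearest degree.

165°

Leg 1 (013°, 6 km): east 6 sin 13° = 1.35, north 6 cos 13° = 5.85
Leg 2 (327°, 9 km): east 9 sin 327° = -4.90, north 9 cos 327° = 7.55
Net displacement: -3.55 east, 13.39 north. Direction back to start is (3.55, -13.39): bearing = atan2(3.55, -13.39) mod 360° = 165.15° ≈ 165°.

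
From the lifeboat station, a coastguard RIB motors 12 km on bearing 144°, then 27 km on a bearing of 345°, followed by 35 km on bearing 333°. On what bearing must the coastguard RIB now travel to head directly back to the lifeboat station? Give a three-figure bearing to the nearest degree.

162°

Leg 1 (144°, 12 km): east 12 sin 144° = 7.05, north 12 cos 144° = -9.71
Leg 2 (345°, 27 km): east 27 sin 345° = -6.99, north 27 cos 345° = 26.08
Leg 3 (333°, 35 km): east 35 sin 333° = -15.89, north 35 cos 333° = 31.19
Net displacement: -15.82 east, 47.56 north. Direction back to start is (15.82, -47.56): bearing = atan2(15.82, -47.56) mod 360° = 161.60° ≈ 162°.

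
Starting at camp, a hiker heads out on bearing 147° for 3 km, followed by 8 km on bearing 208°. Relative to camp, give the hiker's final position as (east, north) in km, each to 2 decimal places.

(-2.12, -9.58)

Leg 1 (147°, 3 km): east 3 sin 147° = 1.63, north 3 cos 147° = -2.52
Leg 2 (208°, 8 km): east 8 sin 208° = -3.76, north 8 cos 208° = -7.06
Summing: -2.12 km east, -9.58 km north → (-2.12, -9.58).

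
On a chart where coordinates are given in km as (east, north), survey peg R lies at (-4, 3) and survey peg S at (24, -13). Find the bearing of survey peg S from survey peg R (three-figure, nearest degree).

Δeast = 24 − -4 = 28.00; Δnorth = -13 − 3 = -16.00.
Bearing = atan2(Δeast, Δnorth) mod 360° = 119.74° ≈ 120°.

120°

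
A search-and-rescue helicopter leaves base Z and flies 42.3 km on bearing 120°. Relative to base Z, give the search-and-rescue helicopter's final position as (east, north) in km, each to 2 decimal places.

Leg 1 (120°, 42.3 km): east 42.3 sin 120° = 36.63, north 42.3 cos 120° = -21.15
Summing: 36.63 km east, -21.15 km north → (36.63, -21.15).

(36.63, -21.15)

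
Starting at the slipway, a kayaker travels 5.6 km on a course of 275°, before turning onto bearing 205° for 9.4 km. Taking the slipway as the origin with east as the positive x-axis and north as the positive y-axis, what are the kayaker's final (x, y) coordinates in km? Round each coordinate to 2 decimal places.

Leg 1 (275°, 5.6 km): east 5.6 sin 275° = -5.58, north 5.6 cos 275° = 0.49
Leg 2 (205°, 9.4 km): east 9.4 sin 205° = -3.97, north 9.4 cos 205° = -8.52
Summing: -9.55 km east, -8.03 km north → (-9.55, -8.03).

(-9.55, -8.03)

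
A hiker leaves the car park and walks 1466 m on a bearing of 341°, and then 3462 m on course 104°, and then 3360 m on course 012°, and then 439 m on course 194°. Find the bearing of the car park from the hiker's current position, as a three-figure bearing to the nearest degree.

Leg 1 (341°, 1466 m): east 1466 sin 341° = -477.28, north 1466 cos 341° = 1386.13
Leg 2 (104°, 3462 m): east 3462 sin 104° = 3359.16, north 3462 cos 104° = -837.53
Leg 3 (012°, 3360 m): east 3360 sin 12° = 698.58, north 3360 cos 12° = 3286.58
Leg 4 (194°, 439 m): east 439 sin 194° = -106.20, north 439 cos 194° = -425.96
Net displacement: 3474.26 east, 3409.21 north. Direction back to start is (-3474.26, -3409.21): bearing = atan2(-3474.26, -3409.21) mod 360° = 225.54° ≈ 226°.

226°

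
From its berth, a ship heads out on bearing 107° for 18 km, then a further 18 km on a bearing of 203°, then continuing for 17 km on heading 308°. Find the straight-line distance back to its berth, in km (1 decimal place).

Leg 1 (107°, 18 km): east 18 sin 107° = 17.21, north 18 cos 107° = -5.26
Leg 2 (203°, 18 km): east 18 sin 203° = -7.03, north 18 cos 203° = -16.57
Leg 3 (308°, 17 km): east 17 sin 308° = -13.40, north 17 cos 308° = 10.47
Net: -3.22 east, -11.37 north. Distance = √((-3.22)² + (-11.37)²) = 11.812 km.

11.8 km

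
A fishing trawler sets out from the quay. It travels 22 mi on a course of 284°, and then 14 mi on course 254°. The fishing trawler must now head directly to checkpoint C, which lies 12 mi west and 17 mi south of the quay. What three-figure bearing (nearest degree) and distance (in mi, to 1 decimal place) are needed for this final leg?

Leg 1 (284°, 22 mi): east 22 sin 284° = -21.35, north 22 cos 284° = 5.32
Leg 2 (254°, 14 mi): east 14 sin 254° = -13.46, north 14 cos 254° = -3.86
Current position: (-34.80, 1.46). Target: (-12, -17). Remaining: Δeast = 22.80, Δnorth = -18.46.
Bearing = atan2(22.80, -18.46) mod 360° = 129.00°; distance = √((22.80)² + (-18.46)²) = 29.342 mi.

129°, 29.3 mi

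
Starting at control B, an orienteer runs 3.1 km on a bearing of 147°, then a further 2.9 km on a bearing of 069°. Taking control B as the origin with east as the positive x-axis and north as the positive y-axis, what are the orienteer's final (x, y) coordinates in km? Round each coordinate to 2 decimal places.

(4.40, -1.56)

Leg 1 (147°, 3.1 km): east 3.1 sin 147° = 1.69, north 3.1 cos 147° = -2.60
Leg 2 (069°, 2.9 km): east 2.9 sin 69° = 2.71, north 2.9 cos 69° = 1.04
Summing: 4.40 km east, -1.56 km north → (4.40, -1.56).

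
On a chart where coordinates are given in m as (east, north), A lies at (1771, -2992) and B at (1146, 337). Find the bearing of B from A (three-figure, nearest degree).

Δeast = 1146 − 1771 = -625.00; Δnorth = 337 − -2992 = 3329.00.
Bearing = atan2(Δeast, Δnorth) mod 360° = 349.37° ≈ 349°.

349°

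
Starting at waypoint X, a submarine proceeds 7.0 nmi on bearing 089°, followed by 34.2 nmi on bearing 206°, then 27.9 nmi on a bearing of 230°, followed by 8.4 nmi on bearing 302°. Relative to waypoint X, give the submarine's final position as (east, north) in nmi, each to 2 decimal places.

(-36.49, -44.10)

Leg 1 (089°, 7.0 nmi): east 7.0 sin 89° = 7.00, north 7.0 cos 89° = 0.12
Leg 2 (206°, 34.2 nmi): east 34.2 sin 206° = -14.99, north 34.2 cos 206° = -30.74
Leg 3 (230°, 27.9 nmi): east 27.9 sin 230° = -21.37, north 27.9 cos 230° = -17.93
Leg 4 (302°, 8.4 nmi): east 8.4 sin 302° = -7.12, north 8.4 cos 302° = 4.45
Summing: -36.49 nmi east, -44.10 nmi north → (-36.49, -44.10).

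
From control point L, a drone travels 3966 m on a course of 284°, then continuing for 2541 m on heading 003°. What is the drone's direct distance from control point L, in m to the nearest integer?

Leg 1 (284°, 3966 m): east 3966 sin 284° = -3848.19, north 3966 cos 284° = 959.46
Leg 2 (003°, 2541 m): east 2541 sin 3° = 132.99, north 2541 cos 3° = 2537.52
Net: -3715.21 east, 3496.98 north. Distance = √((-3715.21)² + (3496.98)²) = 5102.120 m.

5102 m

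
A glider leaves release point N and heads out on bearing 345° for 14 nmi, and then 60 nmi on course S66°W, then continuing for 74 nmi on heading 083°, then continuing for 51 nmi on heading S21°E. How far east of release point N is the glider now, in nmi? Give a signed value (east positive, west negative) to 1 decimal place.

33.3 nmi

Leg 1 (345°, 14 nmi): east 14 sin 345° = -3.62, north 14 cos 345° = 13.52
Leg 2 (S66°W, 60 nmi): east 60 sin 246° = -54.81, north 60 cos 246° = -24.40
Leg 3 (083°, 74 nmi): east 74 sin 83° = 73.45, north 74 cos 83° = 9.02
Leg 4 (S21°E, 51 nmi): east 51 sin 159° = 18.28, north 51 cos 159° = -47.61
Net east component: 33.29 nmi.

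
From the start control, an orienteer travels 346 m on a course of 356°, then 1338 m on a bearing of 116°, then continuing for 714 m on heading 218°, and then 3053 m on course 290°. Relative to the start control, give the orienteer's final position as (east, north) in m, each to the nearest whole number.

Leg 1 (356°, 346 m): east 346 sin 356° = -24.14, north 346 cos 356° = 345.16
Leg 2 (116°, 1338 m): east 1338 sin 116° = 1202.59, north 1338 cos 116° = -586.54
Leg 3 (218°, 714 m): east 714 sin 218° = -439.58, north 714 cos 218° = -562.64
Leg 4 (290°, 3053 m): east 3053 sin 290° = -2868.88, north 3053 cos 290° = 1044.19
Summing: -2130.01 m east, 240.16 m north → (-2130, 240).

(-2130, 240)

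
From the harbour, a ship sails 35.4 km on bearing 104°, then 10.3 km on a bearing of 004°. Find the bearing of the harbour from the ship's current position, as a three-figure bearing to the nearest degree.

Leg 1 (104°, 35.4 km): east 35.4 sin 104° = 34.35, north 35.4 cos 104° = -8.56
Leg 2 (004°, 10.3 km): east 10.3 sin 4° = 0.72, north 10.3 cos 4° = 10.27
Net displacement: 35.07 east, 1.71 north. Direction back to start is (-35.07, -1.71): bearing = atan2(-35.07, -1.71) mod 360° = 267.21° ≈ 267°.

267°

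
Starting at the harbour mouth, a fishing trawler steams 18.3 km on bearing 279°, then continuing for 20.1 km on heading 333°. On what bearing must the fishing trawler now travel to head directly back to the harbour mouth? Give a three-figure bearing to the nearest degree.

Leg 1 (279°, 18.3 km): east 18.3 sin 279° = -18.07, north 18.3 cos 279° = 2.86
Leg 2 (333°, 20.1 km): east 20.1 sin 333° = -9.13, north 20.1 cos 333° = 17.91
Net displacement: -27.20 east, 20.77 north. Direction back to start is (27.20, -20.77): bearing = atan2(27.20, -20.77) mod 360° = 127.37° ≈ 127°.

127°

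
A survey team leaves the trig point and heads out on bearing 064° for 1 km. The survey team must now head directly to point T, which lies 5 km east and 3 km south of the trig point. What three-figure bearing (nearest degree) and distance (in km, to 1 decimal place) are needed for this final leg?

130°, 5.4 km

Leg 1 (064°, 1 km): east 1 sin 64° = 0.90, north 1 cos 64° = 0.44
Current position: (0.90, 0.44). Target: (5, -3). Remaining: Δeast = 4.10, Δnorth = -3.44.
Bearing = atan2(4.10, -3.44) mod 360° = 129.98°; distance = √((4.10)² + (-3.44)²) = 5.352 km.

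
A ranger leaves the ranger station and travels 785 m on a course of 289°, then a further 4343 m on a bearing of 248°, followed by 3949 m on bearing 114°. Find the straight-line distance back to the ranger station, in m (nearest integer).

3196 m

Leg 1 (289°, 785 m): east 785 sin 289° = -742.23, north 785 cos 289° = 255.57
Leg 2 (248°, 4343 m): east 4343 sin 248° = -4026.76, north 4343 cos 248° = -1626.92
Leg 3 (114°, 3949 m): east 3949 sin 114° = 3607.59, north 3949 cos 114° = -1606.20
Net: -1161.40 east, -2977.55 north. Distance = √((-1161.40)² + (-2977.55)²) = 3196.036 m.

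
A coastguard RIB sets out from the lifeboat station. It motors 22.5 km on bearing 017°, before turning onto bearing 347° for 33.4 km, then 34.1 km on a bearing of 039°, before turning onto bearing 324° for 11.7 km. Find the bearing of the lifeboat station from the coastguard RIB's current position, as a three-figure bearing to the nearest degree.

189°

Leg 1 (017°, 22.5 km): east 22.5 sin 17° = 6.58, north 22.5 cos 17° = 21.52
Leg 2 (347°, 33.4 km): east 33.4 sin 347° = -7.51, north 33.4 cos 347° = 32.54
Leg 3 (039°, 34.1 km): east 34.1 sin 39° = 21.46, north 34.1 cos 39° = 26.50
Leg 4 (324°, 11.7 km): east 11.7 sin 324° = -6.88, north 11.7 cos 324° = 9.47
Net displacement: 13.65 east, 90.03 north. Direction back to start is (-13.65, -90.03): bearing = atan2(-13.65, -90.03) mod 360° = 188.62° ≈ 189°.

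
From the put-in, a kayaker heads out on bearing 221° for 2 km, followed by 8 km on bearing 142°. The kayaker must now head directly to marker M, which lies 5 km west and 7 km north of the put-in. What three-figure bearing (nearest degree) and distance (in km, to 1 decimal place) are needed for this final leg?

330°, 17.1 km

Leg 1 (221°, 2 km): east 2 sin 221° = -1.31, north 2 cos 221° = -1.51
Leg 2 (142°, 8 km): east 8 sin 142° = 4.93, north 8 cos 142° = -6.30
Current position: (3.61, -7.81). Target: (-5, 7). Remaining: Δeast = -8.61, Δnorth = 14.81.
Bearing = atan2(-8.61, 14.81) mod 360° = 329.82°; distance = √((-8.61)² + (14.81)²) = 17.136 km.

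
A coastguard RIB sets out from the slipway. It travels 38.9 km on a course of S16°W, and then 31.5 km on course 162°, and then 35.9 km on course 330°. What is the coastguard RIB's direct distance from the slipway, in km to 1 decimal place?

40.9 km

Leg 1 (S16°W, 38.9 km): east 38.9 sin 196° = -10.72, north 38.9 cos 196° = -37.39
Leg 2 (162°, 31.5 km): east 31.5 sin 162° = 9.73, north 31.5 cos 162° = -29.96
Leg 3 (330°, 35.9 km): east 35.9 sin 330° = -17.95, north 35.9 cos 330° = 31.09
Net: -18.94 east, -36.26 north. Distance = √((-18.94)² + (-36.26)²) = 40.909 km.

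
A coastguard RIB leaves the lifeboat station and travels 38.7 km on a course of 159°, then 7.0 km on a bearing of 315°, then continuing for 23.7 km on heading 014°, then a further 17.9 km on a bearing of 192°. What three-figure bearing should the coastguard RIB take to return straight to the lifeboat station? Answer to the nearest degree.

337°

Leg 1 (159°, 38.7 km): east 38.7 sin 159° = 13.87, north 38.7 cos 159° = -36.13
Leg 2 (315°, 7.0 km): east 7.0 sin 315° = -4.95, north 7.0 cos 315° = 4.95
Leg 3 (014°, 23.7 km): east 23.7 sin 14° = 5.73, north 23.7 cos 14° = 23.00
Leg 4 (192°, 17.9 km): east 17.9 sin 192° = -3.72, north 17.9 cos 192° = -17.51
Net displacement: 10.93 east, -25.69 north. Direction back to start is (-10.93, 25.69): bearing = atan2(-10.93, 25.69) mod 360° = 336.95° ≈ 337°.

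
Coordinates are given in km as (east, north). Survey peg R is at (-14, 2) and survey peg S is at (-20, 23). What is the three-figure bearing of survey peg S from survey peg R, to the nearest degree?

344°

Δeast = -20 − -14 = -6.00; Δnorth = 23 − 2 = 21.00.
Bearing = atan2(Δeast, Δnorth) mod 360° = 344.05° ≈ 344°.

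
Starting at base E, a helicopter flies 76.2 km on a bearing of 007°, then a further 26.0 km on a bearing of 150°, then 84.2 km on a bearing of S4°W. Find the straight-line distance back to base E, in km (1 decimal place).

35.0 km

Leg 1 (007°, 76.2 km): east 76.2 sin 7° = 9.29, north 76.2 cos 7° = 75.63
Leg 2 (150°, 26.0 km): east 26.0 sin 150° = 13.00, north 26.0 cos 150° = -22.52
Leg 3 (S4°W, 84.2 km): east 84.2 sin 184° = -5.87, north 84.2 cos 184° = -83.99
Net: 16.41 east, -30.88 north. Distance = √((16.41)² + (-30.88)²) = 34.970 km.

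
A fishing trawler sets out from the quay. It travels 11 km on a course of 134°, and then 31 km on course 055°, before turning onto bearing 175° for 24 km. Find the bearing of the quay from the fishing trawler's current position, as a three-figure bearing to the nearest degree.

291°

Leg 1 (134°, 11 km): east 11 sin 134° = 7.91, north 11 cos 134° = -7.64
Leg 2 (055°, 31 km): east 31 sin 55° = 25.39, north 31 cos 55° = 17.78
Leg 3 (175°, 24 km): east 24 sin 175° = 2.09, north 24 cos 175° = -23.91
Net displacement: 35.40 east, -13.77 north. Direction back to start is (-35.40, 13.77): bearing = atan2(-35.40, 13.77) mod 360° = 291.25° ≈ 291°.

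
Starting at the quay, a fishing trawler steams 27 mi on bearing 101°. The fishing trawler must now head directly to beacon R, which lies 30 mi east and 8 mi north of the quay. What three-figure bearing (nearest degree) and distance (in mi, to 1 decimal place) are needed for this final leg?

015°, 13.6 mi

Leg 1 (101°, 27 mi): east 27 sin 101° = 26.50, north 27 cos 101° = -5.15
Current position: (26.50, -5.15). Target: (30, 8). Remaining: Δeast = 3.50, Δnorth = 13.15.
Bearing = atan2(3.50, 13.15) mod 360° = 14.89°; distance = √((3.50)² + (13.15)²) = 13.609 mi.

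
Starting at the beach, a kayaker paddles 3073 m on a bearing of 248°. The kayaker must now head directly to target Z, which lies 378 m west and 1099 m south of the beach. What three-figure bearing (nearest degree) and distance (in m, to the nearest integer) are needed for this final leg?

089°, 2472 m

Leg 1 (248°, 3073 m): east 3073 sin 248° = -2849.24, north 3073 cos 248° = -1151.17
Current position: (-2849.24, -1151.17). Target: (-378, -1099). Remaining: Δeast = 2471.24, Δnorth = 52.17.
Bearing = atan2(2471.24, 52.17) mod 360° = 88.79°; distance = √((2471.24)² + (52.17)²) = 2471.787 m.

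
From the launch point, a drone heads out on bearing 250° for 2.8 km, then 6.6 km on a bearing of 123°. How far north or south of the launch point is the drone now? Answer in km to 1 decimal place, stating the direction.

Leg 1 (250°, 2.8 km): east 2.8 sin 250° = -2.63, north 2.8 cos 250° = -0.96
Leg 2 (123°, 6.6 km): east 6.6 sin 123° = 5.54, north 6.6 cos 123° = -3.59
Net north component: -4.55 km.

4.6 km south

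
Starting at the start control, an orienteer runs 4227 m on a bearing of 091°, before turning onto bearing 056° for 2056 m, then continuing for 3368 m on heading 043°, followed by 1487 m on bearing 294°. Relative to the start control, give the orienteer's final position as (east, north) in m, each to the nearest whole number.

(6869, 4144)

Leg 1 (091°, 4227 m): east 4227 sin 91° = 4226.36, north 4227 cos 91° = -73.77
Leg 2 (056°, 2056 m): east 2056 sin 56° = 1704.50, north 2056 cos 56° = 1149.70
Leg 3 (043°, 3368 m): east 3368 sin 43° = 2296.97, north 3368 cos 43° = 2463.20
Leg 4 (294°, 1487 m): east 1487 sin 294° = -1358.44, north 1487 cos 294° = 604.82
Summing: 6869.39 m east, 4143.95 m north → (6869, 4144).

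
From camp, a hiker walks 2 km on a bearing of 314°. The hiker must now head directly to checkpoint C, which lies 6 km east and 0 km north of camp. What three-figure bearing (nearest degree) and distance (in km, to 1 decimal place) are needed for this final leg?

101°, 7.6 km

Leg 1 (314°, 2 km): east 2 sin 314° = -1.44, north 2 cos 314° = 1.39
Current position: (-1.44, 1.39). Target: (6, 0). Remaining: Δeast = 7.44, Δnorth = -1.39.
Bearing = atan2(7.44, -1.39) mod 360° = 100.58°; distance = √((7.44)² + (-1.39)²) = 7.567 km.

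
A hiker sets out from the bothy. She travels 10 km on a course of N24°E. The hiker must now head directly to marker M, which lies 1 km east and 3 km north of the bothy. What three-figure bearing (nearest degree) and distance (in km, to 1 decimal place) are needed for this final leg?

Leg 1 (N24°E, 10 km): east 10 sin 24° = 4.07, north 10 cos 24° = 9.14
Current position: (4.07, 9.14). Target: (1, 3). Remaining: Δeast = -3.07, Δnorth = -6.14.
Bearing = atan2(-3.07, -6.14) mod 360° = 206.56°; distance = √((-3.07)² + (-6.14)²) = 6.859 km.

207°, 6.9 km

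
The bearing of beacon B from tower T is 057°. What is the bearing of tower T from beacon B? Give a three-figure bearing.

Back-bearing = 057° + 180° = 237°.

237°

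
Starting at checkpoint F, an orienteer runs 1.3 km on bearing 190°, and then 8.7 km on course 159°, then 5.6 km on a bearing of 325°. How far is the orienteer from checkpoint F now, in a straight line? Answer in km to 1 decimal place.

Leg 1 (190°, 1.3 km): east 1.3 sin 190° = -0.23, north 1.3 cos 190° = -1.28
Leg 2 (159°, 8.7 km): east 8.7 sin 159° = 3.12, north 8.7 cos 159° = -8.12
Leg 3 (325°, 5.6 km): east 5.6 sin 325° = -3.21, north 5.6 cos 325° = 4.59
Net: -0.32 east, -4.82 north. Distance = √((-0.32)² + (-4.82)²) = 4.826 km.

4.8 km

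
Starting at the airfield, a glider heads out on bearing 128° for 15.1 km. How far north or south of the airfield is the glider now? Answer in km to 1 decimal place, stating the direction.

9.3 km south

Leg 1 (128°, 15.1 km): east 15.1 sin 128° = 11.90, north 15.1 cos 128° = -9.30
Net north component: -9.30 km.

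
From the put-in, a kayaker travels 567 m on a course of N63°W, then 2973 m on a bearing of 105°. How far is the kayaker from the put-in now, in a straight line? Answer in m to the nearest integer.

2421 m

Leg 1 (N63°W, 567 m): east 567 sin 297° = -505.20, north 567 cos 297° = 257.41
Leg 2 (105°, 2973 m): east 2973 sin 105° = 2871.70, north 2973 cos 105° = -769.47
Net: 2366.50 east, -512.06 north. Distance = √((2366.50)² + (-512.06)²) = 2421.262 m.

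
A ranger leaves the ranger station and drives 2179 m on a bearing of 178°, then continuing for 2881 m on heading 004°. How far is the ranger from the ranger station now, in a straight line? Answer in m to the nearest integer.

Leg 1 (178°, 2179 m): east 2179 sin 178° = 76.05, north 2179 cos 178° = -2177.67
Leg 2 (004°, 2881 m): east 2881 sin 4° = 200.97, north 2881 cos 4° = 2873.98
Net: 277.01 east, 696.31 north. Distance = √((277.01)² + (696.31)²) = 749.389 m.

749 m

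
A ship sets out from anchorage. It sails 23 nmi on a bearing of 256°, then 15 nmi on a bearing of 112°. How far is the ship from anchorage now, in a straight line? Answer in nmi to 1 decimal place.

Leg 1 (256°, 23 nmi): east 23 sin 256° = -22.32, north 23 cos 256° = -5.56
Leg 2 (112°, 15 nmi): east 15 sin 112° = 13.91, north 15 cos 112° = -5.62
Net: -8.41 east, -11.18 north. Distance = √((-8.41)² + (-11.18)²) = 13.992 nmi.

14.0 nmi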